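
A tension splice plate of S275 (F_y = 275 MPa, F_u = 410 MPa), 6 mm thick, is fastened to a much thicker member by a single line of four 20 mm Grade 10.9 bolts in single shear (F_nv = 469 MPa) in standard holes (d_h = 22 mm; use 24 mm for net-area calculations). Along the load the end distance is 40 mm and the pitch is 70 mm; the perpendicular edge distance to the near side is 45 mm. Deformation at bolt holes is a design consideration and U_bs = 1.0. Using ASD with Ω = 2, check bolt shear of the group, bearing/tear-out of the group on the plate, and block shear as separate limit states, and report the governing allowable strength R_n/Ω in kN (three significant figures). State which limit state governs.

Bolt shear: A_b = π·20²/4 = 314.2 mm²; R_n = 469 × 314.2 × 4 × 1 / 1000 = 589.4 kN → 589.4 / 2 = 295 kN.
Bearing: edge l_c = 29, r_n = 85.61 kN; interior l_c = 48, r_n = 118.1 kN; R_n = 85.61 + 3·118.1 = 439.8 kN → 220 kN.
Block shear: A_gv = 1500, A_nv = 996, A_nt = 198 mm²; R_n = min(0.6F_uA_nv, 0.6F_yA_gv) + U_bs·F_u·A_nt = 326.2 kN → 163 kN.
Block shear governs: 163 kN.

163 kN (block shear governs)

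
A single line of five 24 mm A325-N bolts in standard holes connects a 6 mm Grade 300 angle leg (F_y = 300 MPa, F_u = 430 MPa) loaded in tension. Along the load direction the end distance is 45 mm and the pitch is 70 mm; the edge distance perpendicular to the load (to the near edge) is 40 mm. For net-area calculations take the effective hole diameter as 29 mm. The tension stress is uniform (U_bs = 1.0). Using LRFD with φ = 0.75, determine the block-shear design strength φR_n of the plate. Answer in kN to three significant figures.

Shear plane L_v = 45 + 4·70 = 325 mm; A_gv = 325 × 6 = 1950 mm².
A_nv = (325 − 4.5·29) × 6 = 1167 mm².
A_nt = (40 − 0.5·29) × 6 = 153 mm².
0.6 F_u A_nv = 301.1 kN; 0.6 F_y A_gv = 351 kN → shear rupture governs the shear term.
R_n = 301.1 + 1.0 × 430 × 153 / 1000 = 366.9 kN.
Design strength φR_n = 0.75 × 366.9 = 275 kN.

275 kN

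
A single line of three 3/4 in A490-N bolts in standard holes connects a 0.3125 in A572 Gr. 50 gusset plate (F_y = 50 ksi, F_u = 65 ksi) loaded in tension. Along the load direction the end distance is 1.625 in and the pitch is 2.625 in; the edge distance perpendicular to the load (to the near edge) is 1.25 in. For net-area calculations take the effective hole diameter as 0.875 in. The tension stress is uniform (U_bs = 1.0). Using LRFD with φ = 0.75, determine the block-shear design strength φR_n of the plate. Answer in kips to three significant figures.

55.2 kips

Shear plane L_v = 1.625 + 2·2.625 = 6.875 in; A_gv = 6.875 × 0.3125 = 2.148 in².
A_nv = (6.875 − 2.5·0.875) × 0.3125 = 1.465 in².
A_nt = (1.25 − 0.5·0.875) × 0.3125 = 0.2539 in².
0.6 F_u A_nv = 57.13 kips; 0.6 F_y A_gv = 64.45 kips → shear rupture governs the shear term.
R_n = 57.13 + 1.0 × 65 × 0.2539 = 73.63 kips.
Design strength φR_n = 0.75 × 73.63 = 55.2 kips.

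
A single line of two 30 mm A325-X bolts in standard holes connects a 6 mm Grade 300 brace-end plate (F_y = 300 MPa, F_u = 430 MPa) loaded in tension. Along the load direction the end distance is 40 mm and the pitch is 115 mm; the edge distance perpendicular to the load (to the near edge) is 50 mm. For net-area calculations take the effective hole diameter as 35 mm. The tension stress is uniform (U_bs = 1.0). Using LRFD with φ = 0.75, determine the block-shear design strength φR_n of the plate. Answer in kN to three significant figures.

Shear plane L_v = 40 + 1·115 = 155 mm; A_gv = 155 × 6 = 930 mm².
A_nv = (155 − 1.5·35) × 6 = 615 mm².
A_nt = (50 − 0.5·35) × 6 = 195 mm².
0.6 F_u A_nv = 158.7 kN; 0.6 F_y A_gv = 167.4 kN → shear rupture governs the shear term.
R_n = 158.7 + 1.0 × 430 × 195 / 1000 = 242.5 kN.
Design strength φR_n = 0.75 × 242.5 = 182 kN.

182 kN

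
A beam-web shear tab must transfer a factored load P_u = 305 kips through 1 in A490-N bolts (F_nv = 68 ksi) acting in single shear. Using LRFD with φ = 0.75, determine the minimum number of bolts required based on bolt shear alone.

A_b = π·1²/4 = 0.7854 in².
Per-bolt design strength φR_n = 0.75 × 68 × 0.7854 × 1 = 40.06 kips.
n ≥ 305 / 40.06 = 7.614 → use 8 bolts.

8 bolts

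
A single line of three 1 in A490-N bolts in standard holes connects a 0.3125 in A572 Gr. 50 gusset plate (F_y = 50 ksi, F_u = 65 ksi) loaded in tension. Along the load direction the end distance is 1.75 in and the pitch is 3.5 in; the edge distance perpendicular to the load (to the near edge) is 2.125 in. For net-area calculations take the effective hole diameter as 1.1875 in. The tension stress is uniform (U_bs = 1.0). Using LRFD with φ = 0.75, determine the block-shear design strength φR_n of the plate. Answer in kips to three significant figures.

76.2 kips

Shear plane L_v = 1.75 + 2·3.5 = 8.75 in; A_gv = 8.75 × 0.3125 = 2.734 in².
A_nv = (8.75 − 2.5·1.1875) × 0.3125 = 1.807 in².
A_nt = (2.125 − 0.5·1.1875) × 0.3125 = 0.4785 in².
0.6 F_u A_nv = 70.46 kips; 0.6 F_y A_gv = 82.03 kips → shear rupture governs the shear term.
R_n = 70.46 + 1.0 × 65 × 0.4785 = 101.6 kips.
Design strength φR_n = 0.75 × 101.6 = 76.2 kips.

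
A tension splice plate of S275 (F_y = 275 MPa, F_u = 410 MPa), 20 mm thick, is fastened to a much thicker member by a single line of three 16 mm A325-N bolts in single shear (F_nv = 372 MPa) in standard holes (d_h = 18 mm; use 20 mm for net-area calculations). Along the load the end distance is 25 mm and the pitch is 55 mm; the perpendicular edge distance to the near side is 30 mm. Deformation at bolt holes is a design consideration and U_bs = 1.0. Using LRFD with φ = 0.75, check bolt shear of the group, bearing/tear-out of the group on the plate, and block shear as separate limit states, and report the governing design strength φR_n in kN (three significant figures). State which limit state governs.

168 kN (bolt shear governs)

Bolt shear: A_b = π·16²/4 = 201.1 mm²; R_n = 372 × 201.1 × 3 × 1 / 1000 = 224.4 kN → 0.75 × 224.4 = 168 kN.
Bearing: edge l_c = 16, r_n = 157.4 kN; interior l_c = 37, r_n = 314.9 kN; R_n = 157.4 + 2·314.9 = 787.2 kN → 590 kN.
Block shear: A_gv = 2700, A_nv = 1700, A_nt = 400 mm²; R_n = min(0.6F_uA_nv, 0.6F_yA_gv) + U_bs·F_u·A_nt = 582.2 kN → 437 kN.
Bolt shear governs: 168 kN.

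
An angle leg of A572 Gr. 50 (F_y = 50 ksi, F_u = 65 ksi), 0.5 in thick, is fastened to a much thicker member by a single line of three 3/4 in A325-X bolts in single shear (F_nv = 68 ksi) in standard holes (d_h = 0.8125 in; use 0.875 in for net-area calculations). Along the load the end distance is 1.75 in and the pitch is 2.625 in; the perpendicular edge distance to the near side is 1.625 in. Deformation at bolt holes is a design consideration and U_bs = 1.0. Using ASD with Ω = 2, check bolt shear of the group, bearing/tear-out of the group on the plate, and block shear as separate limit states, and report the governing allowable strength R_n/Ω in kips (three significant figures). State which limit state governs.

Bolt shear: A_b = π·0.75²/4 = 0.4418 in²; R_n = 68 × 0.4418 × 3 × 1 = 90.12 kips → 90.12 / 2 = 45.1 kips.
Bearing: edge l_c = 1.344, r_n = 52.41 kips; interior l_c = 1.812, r_n = 58.5 kips; R_n = 52.41 + 2·58.5 = 169.4 kips → 84.7 kips.
Block shear: A_gv = 3.5, A_nv = 2.406, A_nt = 0.5938 in²; R_n = min(0.6F_uA_nv, 0.6F_yA_gv) + U_bs·F_u·A_nt = 132.4 kips → 66.2 kips.
Bolt shear governs: 45.1 kips.

45.1 kips (bolt shear governs)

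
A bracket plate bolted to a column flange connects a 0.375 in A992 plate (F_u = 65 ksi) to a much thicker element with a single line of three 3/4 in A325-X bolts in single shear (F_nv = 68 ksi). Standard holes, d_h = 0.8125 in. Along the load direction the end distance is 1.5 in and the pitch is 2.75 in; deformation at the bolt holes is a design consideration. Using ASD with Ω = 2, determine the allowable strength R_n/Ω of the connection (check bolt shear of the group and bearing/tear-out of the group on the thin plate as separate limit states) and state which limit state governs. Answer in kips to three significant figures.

45.1 kips (bolt shear governs)

Bolt shear: A_b = π·0.75²/4 = 0.4418 in²; R_n = 68 × 0.4418 × 3 × 1 = 90.12 kips → 90.12 / 2 = 45.1 kips.
Bearing (1.2 l_c t F_u ≤ 2.4 d t F_u): upper limit = 2.4·0.75·0.375·65 = 43.87 kips.
  Edge l_c = 1.5 − 0.8125/2 = 1.094 → r_n = 31.99 kips; interior l_c = 2.75 − 0.8125 = 1.938 → r_n = 43.87 kips.
  R_n,bearing = 1·31.99 + 2·43.87 = 119.7 kips → 119.7 / 2 = 59.9 kips.
Bolt shear governs: 45.1 kips.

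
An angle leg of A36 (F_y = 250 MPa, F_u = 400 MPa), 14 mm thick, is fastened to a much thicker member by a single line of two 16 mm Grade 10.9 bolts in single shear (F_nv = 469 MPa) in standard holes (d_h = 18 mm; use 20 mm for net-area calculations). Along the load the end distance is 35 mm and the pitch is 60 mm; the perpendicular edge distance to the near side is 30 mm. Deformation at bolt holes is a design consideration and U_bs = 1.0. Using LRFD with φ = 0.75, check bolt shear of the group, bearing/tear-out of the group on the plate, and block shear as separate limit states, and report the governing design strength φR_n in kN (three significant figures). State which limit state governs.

141 kN (bolt shear governs)

Bolt shear: A_b = π·16²/4 = 201.1 mm²; R_n = 469 × 201.1 × 2 × 1 / 1000 = 188.6 kN → 0.75 × 188.6 = 141 kN.
Bearing: edge l_c = 26, r_n = 174.7 kN; interior l_c = 42, r_n = 215 kN; R_n = 174.7 + 1·215 = 389.8 kN → 292 kN.
Block shear: A_gv = 1330, A_nv = 910, A_nt = 280 mm²; R_n = min(0.6F_uA_nv, 0.6F_yA_gv) + U_bs·F_u·A_nt = 311.5 kN → 234 kN.
Bolt shear governs: 141 kN.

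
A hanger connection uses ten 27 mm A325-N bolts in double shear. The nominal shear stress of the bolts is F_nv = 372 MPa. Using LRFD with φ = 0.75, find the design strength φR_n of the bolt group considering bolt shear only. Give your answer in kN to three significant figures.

A_b = π × 27² / 4 = 572.6 mm².
R_n = F_nv · A_b · n · n_s = 372 × 572.6 × 10 × 2 / 1000 = 4260 kN.
Design strength φR_n = 0.75 × 4260 = 3190 kN.

3190 kN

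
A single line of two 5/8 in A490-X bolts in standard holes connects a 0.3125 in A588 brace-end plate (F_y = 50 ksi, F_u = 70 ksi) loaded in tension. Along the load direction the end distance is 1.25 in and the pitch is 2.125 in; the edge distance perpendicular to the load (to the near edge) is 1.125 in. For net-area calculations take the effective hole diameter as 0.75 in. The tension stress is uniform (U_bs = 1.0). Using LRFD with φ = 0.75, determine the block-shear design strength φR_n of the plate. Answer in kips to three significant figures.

34.5 kips

Shear plane L_v = 1.25 + 1·2.125 = 3.375 in; A_gv = 3.375 × 0.3125 = 1.055 in².
A_nv = (3.375 − 1.5·0.75) × 0.3125 = 0.7031 in².
A_nt = (1.125 − 0.5·0.75) × 0.3125 = 0.2344 in².
0.6 F_u A_nv = 29.53 kips; 0.6 F_y A_gv = 31.64 kips → shear rupture governs the shear term.
R_n = 29.53 + 1.0 × 70 × 0.2344 = 45.94 kips.
Design strength φR_n = 0.75 × 45.94 = 34.5 kips.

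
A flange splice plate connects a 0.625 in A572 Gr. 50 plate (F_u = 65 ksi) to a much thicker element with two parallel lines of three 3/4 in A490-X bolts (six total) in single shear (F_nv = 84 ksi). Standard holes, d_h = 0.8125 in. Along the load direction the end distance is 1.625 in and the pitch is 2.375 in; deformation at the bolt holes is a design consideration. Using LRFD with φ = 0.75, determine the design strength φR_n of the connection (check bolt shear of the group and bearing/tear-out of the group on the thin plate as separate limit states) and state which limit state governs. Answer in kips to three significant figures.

167 kips (bolt shear governs)

Bolt shear: A_b = π·0.75²/4 = 0.4418 in²; R_n = 84 × 0.4418 × 6 × 1 = 222.7 kips → 0.75 × 222.7 = 167 kips.
Bearing (1.2 l_c t F_u ≤ 2.4 d t F_u): upper limit = 2.4·0.75·0.625·65 = 73.12 kips.
  Edge l_c = 1.625 − 0.8125/2 = 1.219 → r_n = 59.41 kips; interior l_c = 2.375 − 0.8125 = 1.562 → r_n = 73.12 kips.
  R_n,bearing = 2·59.41 + 4·73.12 = 411.3 kips → 0.75 × 411.3 = 308 kips.
Bolt shear governs: 167 kips.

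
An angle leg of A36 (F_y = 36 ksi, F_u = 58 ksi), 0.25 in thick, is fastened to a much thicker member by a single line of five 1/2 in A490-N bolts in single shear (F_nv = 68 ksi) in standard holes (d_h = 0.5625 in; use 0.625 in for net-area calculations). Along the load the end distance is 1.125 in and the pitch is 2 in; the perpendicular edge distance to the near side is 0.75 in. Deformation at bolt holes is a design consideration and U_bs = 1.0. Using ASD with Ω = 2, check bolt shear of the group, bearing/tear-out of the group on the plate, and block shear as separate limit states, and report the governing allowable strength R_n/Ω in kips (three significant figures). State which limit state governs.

27.8 kips (block shear governs)

Bolt shear: A_b = π·0.5²/4 = 0.1963 in²; R_n = 68 × 0.1963 × 5 × 1 = 66.76 kips → 66.76 / 2 = 33.4 kips.
Bearing: edge l_c = 0.8438, r_n = 14.68 kips; interior l_c = 1.438, r_n = 17.4 kips; R_n = 14.68 + 4·17.4 = 84.28 kips → 42.1 kips.
Block shear: A_gv = 2.281, A_nv = 1.578, A_nt = 0.1094 in²; R_n = min(0.6F_uA_nv, 0.6F_yA_gv) + U_bs·F_u·A_nt = 55.62 kips → 27.8 kips.
Block shear governs: 27.8 kips.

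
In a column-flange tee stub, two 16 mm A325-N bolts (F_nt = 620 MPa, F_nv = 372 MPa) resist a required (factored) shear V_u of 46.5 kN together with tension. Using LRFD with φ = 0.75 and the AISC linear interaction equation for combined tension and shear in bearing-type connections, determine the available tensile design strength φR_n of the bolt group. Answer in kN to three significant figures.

A_b = π·16²/4 = 201.1 mm²; f_rv = 46.5 × 1000 / (2 × 201.1) = 115.6 MPa.
F'_nt = 1.3 F_nt − (F_nt / φF_nv) f_rv = 1.3·620 − (620/(0.75·372))·115.6 = 549 MPa, capped at F_nt → F'_nt = 549 MPa.
R_n = F'_nt · A_b · n = 549 × 201.1 × 2 / 1000 = 220.8 kN.
Design strength φR_n = 0.75 × 220.8 = 166 kN.

166 kN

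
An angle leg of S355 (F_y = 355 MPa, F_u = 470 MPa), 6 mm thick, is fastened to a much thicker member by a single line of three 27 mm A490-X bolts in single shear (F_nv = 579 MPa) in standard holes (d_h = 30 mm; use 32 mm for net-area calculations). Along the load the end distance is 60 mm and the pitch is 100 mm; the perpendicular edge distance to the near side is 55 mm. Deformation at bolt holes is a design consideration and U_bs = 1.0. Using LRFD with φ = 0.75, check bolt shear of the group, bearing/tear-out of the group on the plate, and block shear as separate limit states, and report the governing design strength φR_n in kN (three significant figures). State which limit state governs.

311 kN (block shear governs)

Bolt shear: A_b = π·27²/4 = 572.6 mm²; R_n = 579 × 572.6 × 3 × 1 / 1000 = 994.5 kN → 0.75 × 994.5 = 746 kN.
Bearing: edge l_c = 45, r_n = 152.3 kN; interior l_c = 70, r_n = 182.7 kN; R_n = 152.3 + 2·182.7 = 517.8 kN → 388 kN.
Block shear: A_gv = 1560, A_nv = 1080, A_nt = 234 mm²; R_n = min(0.6F_uA_nv, 0.6F_yA_gv) + U_bs·F_u·A_nt = 414.5 kN → 311 kN.
Block shear governs: 311 kN.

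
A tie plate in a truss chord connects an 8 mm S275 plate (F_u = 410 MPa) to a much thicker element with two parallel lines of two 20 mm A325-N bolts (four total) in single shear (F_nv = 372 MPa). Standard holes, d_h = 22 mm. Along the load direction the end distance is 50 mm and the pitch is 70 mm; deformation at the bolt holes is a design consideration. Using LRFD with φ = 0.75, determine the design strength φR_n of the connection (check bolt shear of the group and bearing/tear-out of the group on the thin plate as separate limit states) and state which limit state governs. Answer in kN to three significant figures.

Bolt shear: A_b = π·20²/4 = 314.2 mm²; R_n = 372 × 314.2 × 4 × 1 / 1000 = 467.5 kN → 0.75 × 467.5 = 351 kN.
Bearing (1.2 l_c t F_u ≤ 2.4 d t F_u): upper limit = 2.4·20·8·410 / 1000 = 157.4 kN.
  Edge l_c = 50 − 22/2 = 39 → r_n = 153.5 kN; interior l_c = 70 − 22 = 48 → r_n = 157.4 kN.
  R_n,bearing = 2·153.5 + 2·157.4 = 621.9 kN → 0.75 × 621.9 = 466 kN.
Bolt shear governs: 351 kN.

351 kN (bolt shear governs)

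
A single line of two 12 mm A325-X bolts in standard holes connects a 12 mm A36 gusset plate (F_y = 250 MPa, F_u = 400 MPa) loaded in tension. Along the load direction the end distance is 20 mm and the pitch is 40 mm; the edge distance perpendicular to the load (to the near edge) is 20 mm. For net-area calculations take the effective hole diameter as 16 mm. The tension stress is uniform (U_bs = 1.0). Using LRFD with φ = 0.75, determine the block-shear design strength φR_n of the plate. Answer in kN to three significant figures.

121 kN

Shear plane L_v = 20 + 1·40 = 60 mm; A_gv = 60 × 12 = 720 mm².
A_nv = (60 − 1.5·16) × 12 = 432 mm².
A_nt = (20 − 0.5·16) × 12 = 144 mm².
0.6 F_u A_nv = 103.7 kN; 0.6 F_y A_gv = 108 kN → shear rupture governs the shear term.
R_n = 103.7 + 1.0 × 400 × 144 / 1000 = 161.3 kN.
Design strength φR_n = 0.75 × 161.3 = 121 kN.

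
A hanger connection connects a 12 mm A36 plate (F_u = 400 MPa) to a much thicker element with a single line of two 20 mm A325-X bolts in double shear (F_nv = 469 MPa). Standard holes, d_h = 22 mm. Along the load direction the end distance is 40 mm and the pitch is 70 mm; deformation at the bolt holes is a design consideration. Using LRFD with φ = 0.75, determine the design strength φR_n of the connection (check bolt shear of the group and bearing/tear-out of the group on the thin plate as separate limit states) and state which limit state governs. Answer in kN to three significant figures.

Bolt shear: A_b = π·20²/4 = 314.2 mm²; R_n = 469 × 314.2 × 2 × 2 / 1000 = 589.4 kN → 0.75 × 589.4 = 442 kN.
Bearing (1.2 l_c t F_u ≤ 2.4 d t F_u): upper limit = 2.4·20·12·400 / 1000 = 230.4 kN.
  Edge l_c = 40 − 22/2 = 29 → r_n = 167 kN; interior l_c = 70 − 22 = 48 → r_n = 230.4 kN.
  R_n,bearing = 1·167 + 1·230.4 = 397.4 kN → 0.75 × 397.4 = 298 kN.
Bearing governs: 298 kN.

298 kN (bearing governs)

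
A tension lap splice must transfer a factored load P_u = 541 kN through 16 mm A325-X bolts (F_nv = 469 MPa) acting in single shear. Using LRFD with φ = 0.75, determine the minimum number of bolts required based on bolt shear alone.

8 bolts

A_b = π·16²/4 = 201.1 mm².
Per-bolt design strength φR_n = 0.75 × 469 × 201.1 × 1 / 1000 = 70.72 kN.
n ≥ 541 / 70.72 = 7.65 → use 8 bolts.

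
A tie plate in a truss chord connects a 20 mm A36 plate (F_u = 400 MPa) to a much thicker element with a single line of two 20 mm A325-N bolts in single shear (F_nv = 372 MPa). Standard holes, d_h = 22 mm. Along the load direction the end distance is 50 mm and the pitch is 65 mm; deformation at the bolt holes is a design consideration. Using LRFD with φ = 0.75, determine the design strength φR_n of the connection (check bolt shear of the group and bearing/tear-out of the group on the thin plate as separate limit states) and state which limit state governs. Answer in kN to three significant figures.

Bolt shear: A_b = π·20²/4 = 314.2 mm²; R_n = 372 × 314.2 × 2 × 1 / 1000 = 233.7 kN → 0.75 × 233.7 = 175 kN.
Bearing (1.2 l_c t F_u ≤ 2.4 d t F_u): upper limit = 2.4·20·20·400 / 1000 = 384 kN.
  Edge l_c = 50 − 22/2 = 39 → r_n = 374.4 kN; interior l_c = 65 − 22 = 43 → r_n = 384 kN.
  R_n,bearing = 1·374.4 + 1·384 = 758.4 kN → 0.75 × 758.4 = 569 kN.
Bolt shear governs: 175 kN.

175 kN (bolt shear governs)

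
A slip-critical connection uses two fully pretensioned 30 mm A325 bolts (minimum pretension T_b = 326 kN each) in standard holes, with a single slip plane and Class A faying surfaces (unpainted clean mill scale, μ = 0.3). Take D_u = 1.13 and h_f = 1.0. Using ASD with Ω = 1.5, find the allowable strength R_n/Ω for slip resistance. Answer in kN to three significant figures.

147 kN

R_n = μ · D_u · h_f · T_b · n_s · n_b = 0.3 × 1.13 × 1.0 × 326 × 1 × 2 = 221 kN.
Allowable strength R_n/Ω = 221 / 1.5 = 147 kN.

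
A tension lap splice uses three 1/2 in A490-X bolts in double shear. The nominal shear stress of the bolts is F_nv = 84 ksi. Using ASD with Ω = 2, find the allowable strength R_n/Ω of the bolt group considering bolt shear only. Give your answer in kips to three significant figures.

49.5 kips

A_b = π × 0.5² / 4 = 0.1963 in².
R_n = F_nv · A_b · n · n_s = 84 × 0.1963 × 3 × 2 = 98.96 kips.
Allowable strength R_n/Ω = 98.96 / 2 = 49.5 kips.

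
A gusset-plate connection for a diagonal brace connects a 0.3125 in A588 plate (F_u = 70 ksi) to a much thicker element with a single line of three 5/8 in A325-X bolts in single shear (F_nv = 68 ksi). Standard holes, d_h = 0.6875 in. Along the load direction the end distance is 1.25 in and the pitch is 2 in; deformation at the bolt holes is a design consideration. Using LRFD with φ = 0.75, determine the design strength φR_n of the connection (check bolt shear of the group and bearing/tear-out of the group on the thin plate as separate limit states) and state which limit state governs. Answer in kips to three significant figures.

46.9 kips (bolt shear governs)

Bolt shear: A_b = π·0.625²/4 = 0.3068 in²; R_n = 68 × 0.3068 × 3 × 1 = 62.59 kips → 0.75 × 62.59 = 46.9 kips.
Bearing (1.2 l_c t F_u ≤ 2.4 d t F_u): upper limit = 2.4·0.625·0.3125·70 = 32.81 kips.
  Edge l_c = 1.25 − 0.6875/2 = 0.9062 → r_n = 23.79 kips; interior l_c = 2 − 0.6875 = 1.312 → r_n = 32.81 kips.
  R_n,bearing = 1·23.79 + 2·32.81 = 89.41 kips → 0.75 × 89.41 = 67.1 kips.
Bolt shear governs: 46.9 kips.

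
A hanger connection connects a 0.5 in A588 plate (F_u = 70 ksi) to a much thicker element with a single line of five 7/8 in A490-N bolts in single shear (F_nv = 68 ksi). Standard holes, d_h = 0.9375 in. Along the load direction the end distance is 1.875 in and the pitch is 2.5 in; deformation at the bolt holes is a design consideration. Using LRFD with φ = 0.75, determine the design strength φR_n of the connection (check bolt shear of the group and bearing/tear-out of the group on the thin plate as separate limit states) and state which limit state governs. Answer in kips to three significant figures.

153 kips (bolt shear governs)

Bolt shear: A_b = π·0.875²/4 = 0.6013 in²; R_n = 68 × 0.6013 × 5 × 1 = 204.4 kips → 0.75 × 204.4 = 153 kips.
Bearing (1.2 l_c t F_u ≤ 2.4 d t F_u): upper limit = 2.4·0.875·0.5·70 = 73.5 kips.
  Edge l_c = 1.875 − 0.9375/2 = 1.406 → r_n = 59.06 kips; interior l_c = 2.5 − 0.9375 = 1.562 → r_n = 65.62 kips.
  R_n,bearing = 1·59.06 + 4·65.62 = 321.6 kips → 0.75 × 321.6 = 241 kips.
Bolt shear governs: 153 kips.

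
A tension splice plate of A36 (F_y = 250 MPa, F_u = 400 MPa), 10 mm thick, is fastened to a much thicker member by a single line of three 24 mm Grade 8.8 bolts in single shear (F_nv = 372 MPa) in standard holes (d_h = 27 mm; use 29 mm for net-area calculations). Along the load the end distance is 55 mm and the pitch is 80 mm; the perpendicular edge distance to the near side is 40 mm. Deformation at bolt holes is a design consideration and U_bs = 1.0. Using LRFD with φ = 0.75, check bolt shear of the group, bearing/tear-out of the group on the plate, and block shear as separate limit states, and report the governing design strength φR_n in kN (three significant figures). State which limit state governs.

Bolt shear: A_b = π·24²/4 = 452.4 mm²; R_n = 372 × 452.4 × 3 × 1 / 1000 = 504.9 kN → 0.75 × 504.9 = 379 kN.
Bearing: edge l_c = 41.5, r_n = 199.2 kN; interior l_c = 53, r_n = 230.4 kN; R_n = 199.2 + 2·230.4 = 660 kN → 495 kN.
Block shear: A_gv = 2150, A_nv = 1425, A_nt = 255 mm²; R_n = min(0.6F_uA_nv, 0.6F_yA_gv) + U_bs·F_u·A_nt = 424.5 kN → 318 kN.
Block shear governs: 318 kN.

318 kN (block shear governs)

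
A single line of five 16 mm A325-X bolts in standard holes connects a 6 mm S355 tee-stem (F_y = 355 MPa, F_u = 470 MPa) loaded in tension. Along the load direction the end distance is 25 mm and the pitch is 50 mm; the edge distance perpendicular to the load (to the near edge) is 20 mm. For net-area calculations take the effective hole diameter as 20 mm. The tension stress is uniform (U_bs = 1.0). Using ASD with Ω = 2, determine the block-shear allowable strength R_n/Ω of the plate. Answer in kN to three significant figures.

Shear plane L_v = 25 + 4·50 = 225 mm; A_gv = 225 × 6 = 1350 mm².
A_nv = (225 − 4.5·20) × 6 = 810 mm².
A_nt = (20 − 0.5·20) × 6 = 60 mm².
0.6 F_u A_nv = 228.4 kN; 0.6 F_y A_gv = 287.6 kN → shear rupture governs the shear term.
R_n = 228.4 + 1.0 × 470 × 60 / 1000 = 256.6 kN.
Allowable strength R_n/Ω = 256.6 / 2 = 128 kN.

128 kN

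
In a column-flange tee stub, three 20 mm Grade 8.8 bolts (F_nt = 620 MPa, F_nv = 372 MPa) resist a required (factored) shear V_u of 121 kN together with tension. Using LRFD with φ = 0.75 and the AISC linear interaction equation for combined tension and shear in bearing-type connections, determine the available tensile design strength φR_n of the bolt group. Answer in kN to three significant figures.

368 kN

A_b = π·20²/4 = 314.2 mm²; f_rv = 121 × 1000 / (3 × 314.2) = 128.4 MPa.
F'_nt = 1.3 F_nt − (F_nt / φF_nv) f_rv = 1.3·620 − (620/(0.75·372))·128.4 = 520.7 MPa, capped at F_nt → F'_nt = 520.7 MPa.
R_n = F'_nt · A_b · n = 520.7 × 314.2 × 3 / 1000 = 490.7 kN.
Design strength φR_n = 0.75 × 490.7 = 368 kN.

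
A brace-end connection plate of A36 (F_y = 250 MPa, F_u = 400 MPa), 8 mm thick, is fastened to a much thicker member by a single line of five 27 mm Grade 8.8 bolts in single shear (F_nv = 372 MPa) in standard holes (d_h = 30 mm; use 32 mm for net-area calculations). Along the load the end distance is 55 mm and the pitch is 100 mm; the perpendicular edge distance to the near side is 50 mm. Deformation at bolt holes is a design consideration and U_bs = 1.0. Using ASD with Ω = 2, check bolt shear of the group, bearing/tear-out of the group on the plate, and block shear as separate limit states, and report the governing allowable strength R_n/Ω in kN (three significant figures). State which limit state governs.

327 kN (block shear governs)

Bolt shear: A_b = π·27²/4 = 572.6 mm²; R_n = 372 × 572.6 × 5 × 1 / 1000 = 1065 kN → 1065 / 2 = 532 kN.
Bearing: edge l_c = 40, r_n = 153.6 kN; interior l_c = 70, r_n = 207.4 kN; R_n = 153.6 + 4·207.4 = 983 kN → 492 kN.
Block shear: A_gv = 3640, A_nv = 2488, A_nt = 272 mm²; R_n = min(0.6F_uA_nv, 0.6F_yA_gv) + U_bs·F_u·A_nt = 654.8 kN → 327 kN.
Block shear governs: 327 kN.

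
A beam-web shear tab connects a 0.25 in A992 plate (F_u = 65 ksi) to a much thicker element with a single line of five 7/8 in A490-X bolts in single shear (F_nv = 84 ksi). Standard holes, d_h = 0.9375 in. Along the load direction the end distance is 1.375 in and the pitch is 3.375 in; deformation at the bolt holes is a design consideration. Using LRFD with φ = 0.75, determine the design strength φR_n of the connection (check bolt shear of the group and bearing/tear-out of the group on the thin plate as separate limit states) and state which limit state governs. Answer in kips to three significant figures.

Bolt shear: A_b = π·0.875²/4 = 0.6013 in²; R_n = 84 × 0.6013 × 5 × 1 = 252.6 kips → 0.75 × 252.6 = 189 kips.
Bearing (1.2 l_c t F_u ≤ 2.4 d t F_u): upper limit = 2.4·0.875·0.25·65 = 34.12 kips.
  Edge l_c = 1.375 − 0.9375/2 = 0.9062 → r_n = 17.67 kips; interior l_c = 3.375 − 0.9375 = 2.438 → r_n = 34.12 kips.
  R_n,bearing = 1·17.67 + 4·34.12 = 154.2 kips → 0.75 × 154.2 = 116 kips.
Bearing governs: 116 kips.

116 kips (bearing governs)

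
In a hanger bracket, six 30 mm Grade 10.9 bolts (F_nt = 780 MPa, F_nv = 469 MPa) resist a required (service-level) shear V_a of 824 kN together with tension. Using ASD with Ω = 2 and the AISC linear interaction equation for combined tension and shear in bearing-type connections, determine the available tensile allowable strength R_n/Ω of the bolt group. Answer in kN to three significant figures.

780 kN

A_b = π·30²/4 = 706.9 mm²; f_rv = 824 × 1000 / (6 × 706.9) = 194.3 MPa.
F'_nt = 1.3 F_nt − (Ω F_nt / F_nv) f_rv = 1.3·780 − (2·780/469)·194.3 = 367.8 MPa, capped at F_nt → F'_nt = 367.8 MPa.
R_n = F'_nt · A_b · n = 367.8 × 706.9 × 6 / 1000 = 1560 kN.
Allowable strength R_n/Ω = 1560 / 2 = 780 kN.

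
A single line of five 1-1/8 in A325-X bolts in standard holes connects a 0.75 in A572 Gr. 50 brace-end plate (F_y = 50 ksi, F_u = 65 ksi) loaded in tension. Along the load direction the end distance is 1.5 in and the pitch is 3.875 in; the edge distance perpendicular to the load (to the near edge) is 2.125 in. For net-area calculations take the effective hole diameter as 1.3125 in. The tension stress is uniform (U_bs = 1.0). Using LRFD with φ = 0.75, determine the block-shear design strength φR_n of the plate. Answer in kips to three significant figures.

Shear plane L_v = 1.5 + 4·3.875 = 17 in; A_gv = 17 × 0.75 = 12.75 in².
A_nv = (17 − 4.5·1.3125) × 0.75 = 8.32 in².
A_nt = (2.125 − 0.5·1.3125) × 0.75 = 1.102 in².
0.6 F_u A_nv = 324.5 kips; 0.6 F_y A_gv = 382.5 kips → shear rupture governs the shear term.
R_n = 324.5 + 1.0 × 65 × 1.102 = 396.1 kips.
Design strength φR_n = 0.75 × 396.1 = 297 kips.

297 kips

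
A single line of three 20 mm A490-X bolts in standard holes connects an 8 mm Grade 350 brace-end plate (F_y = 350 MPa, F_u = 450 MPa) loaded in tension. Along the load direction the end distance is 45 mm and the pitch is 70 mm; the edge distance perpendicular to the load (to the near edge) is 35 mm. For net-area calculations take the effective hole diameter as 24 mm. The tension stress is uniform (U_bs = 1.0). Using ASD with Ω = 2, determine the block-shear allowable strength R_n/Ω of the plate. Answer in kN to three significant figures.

Shear plane L_v = 45 + 2·70 = 185 mm; A_gv = 185 × 8 = 1480 mm².
A_nv = (185 − 2.5·24) × 8 = 1000 mm².
A_nt = (35 − 0.5·24) × 8 = 184 mm².
0.6 F_u A_nv = 270 kN; 0.6 F_y A_gv = 310.8 kN → shear rupture governs the shear term.
R_n = 270 + 1.0 × 450 × 184 / 1000 = 352.8 kN.
Allowable strength R_n/Ω = 352.8 / 2 = 176 kN.

176 kN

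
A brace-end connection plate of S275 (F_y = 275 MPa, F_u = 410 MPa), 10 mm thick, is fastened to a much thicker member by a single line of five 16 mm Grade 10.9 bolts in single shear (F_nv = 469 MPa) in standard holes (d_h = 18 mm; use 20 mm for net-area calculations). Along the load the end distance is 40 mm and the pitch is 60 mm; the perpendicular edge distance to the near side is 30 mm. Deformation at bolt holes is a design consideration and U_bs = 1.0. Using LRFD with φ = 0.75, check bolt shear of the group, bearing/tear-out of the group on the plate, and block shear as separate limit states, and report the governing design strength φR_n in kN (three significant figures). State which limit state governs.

Bolt shear: A_b = π·16²/4 = 201.1 mm²; R_n = 469 × 201.1 × 5 × 1 / 1000 = 471.5 kN → 0.75 × 471.5 = 354 kN.
Bearing: edge l_c = 31, r_n = 152.5 kN; interior l_c = 42, r_n = 157.4 kN; R_n = 152.5 + 4·157.4 = 782.3 kN → 587 kN.
Block shear: A_gv = 2800, A_nv = 1900, A_nt = 200 mm²; R_n = min(0.6F_uA_nv, 0.6F_yA_gv) + U_bs·F_u·A_nt = 544 kN → 408 kN.
Bolt shear governs: 354 kN.

354 kN (bolt shear governs)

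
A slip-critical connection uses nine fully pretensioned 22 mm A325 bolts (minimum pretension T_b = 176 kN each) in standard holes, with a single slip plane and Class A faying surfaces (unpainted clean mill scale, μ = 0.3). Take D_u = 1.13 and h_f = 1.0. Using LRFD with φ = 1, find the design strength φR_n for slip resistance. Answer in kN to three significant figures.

R_n = μ · D_u · h_f · T_b · n_s · n_b = 0.3 × 1.13 × 1.0 × 176 × 1 × 9 = 537 kN.
Design strength φR_n = 1 × 537 = 537 kN.

537 kN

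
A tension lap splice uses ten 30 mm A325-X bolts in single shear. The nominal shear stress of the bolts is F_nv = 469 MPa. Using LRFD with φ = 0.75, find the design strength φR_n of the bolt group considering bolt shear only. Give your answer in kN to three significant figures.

2490 kN

A_b = π × 30² / 4 = 706.9 mm².
R_n = F_nv · A_b · n · n_s = 469 × 706.9 × 10 × 1 / 1000 = 3315 kN.
Design strength φR_n = 0.75 × 3315 = 2490 kN.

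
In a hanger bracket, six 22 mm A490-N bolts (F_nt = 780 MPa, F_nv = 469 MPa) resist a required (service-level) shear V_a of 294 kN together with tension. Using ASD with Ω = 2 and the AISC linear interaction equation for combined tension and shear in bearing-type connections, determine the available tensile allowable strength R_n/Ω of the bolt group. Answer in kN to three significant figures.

A_b = π·22²/4 = 380.1 mm²; f_rv = 294 × 1000 / (6 × 380.1) = 128.9 MPa.
F'_nt = 1.3 F_nt − (Ω F_nt / F_nv) f_rv = 1.3·780 − (2·780/469)·128.9 = 585.2 MPa, capped at F_nt → F'_nt = 585.2 MPa.
R_n = F'_nt · A_b · n = 585.2 × 380.1 × 6 / 1000 = 1335 kN.
Allowable strength R_n/Ω = 1335 / 2 = 667 kN.

667 kN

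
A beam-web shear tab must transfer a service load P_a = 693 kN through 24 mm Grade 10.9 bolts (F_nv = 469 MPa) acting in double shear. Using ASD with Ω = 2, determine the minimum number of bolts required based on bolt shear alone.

4 bolts

A_b = π·24²/4 = 452.4 mm².
Per-bolt allowable strength R_n/Ω = 469 × 452.4 × 2 / 1000 / 2 = 212.2 kN.
n ≥ 693 / 212.2 = 3.266 → use 4 bolts.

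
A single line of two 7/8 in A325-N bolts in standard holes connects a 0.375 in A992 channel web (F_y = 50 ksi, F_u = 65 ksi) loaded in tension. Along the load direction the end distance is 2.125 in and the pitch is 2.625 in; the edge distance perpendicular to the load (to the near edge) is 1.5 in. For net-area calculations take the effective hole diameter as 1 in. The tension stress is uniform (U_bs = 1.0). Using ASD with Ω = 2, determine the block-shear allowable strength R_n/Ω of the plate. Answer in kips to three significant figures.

Shear plane L_v = 2.125 + 1·2.625 = 4.75 in; A_gv = 4.75 × 0.375 = 1.781 in².
A_nv = (4.75 − 1.5·1) × 0.375 = 1.219 in².
A_nt = (1.5 − 0.5·1) × 0.375 = 0.375 in².
0.6 F_u A_nv = 47.53 kips; 0.6 F_y A_gv = 53.44 kips → shear rupture governs the shear term.
R_n = 47.53 + 1.0 × 65 × 0.375 = 71.91 kips.
Allowable strength R_n/Ω = 71.91 / 2 = 36 kips.

36 kips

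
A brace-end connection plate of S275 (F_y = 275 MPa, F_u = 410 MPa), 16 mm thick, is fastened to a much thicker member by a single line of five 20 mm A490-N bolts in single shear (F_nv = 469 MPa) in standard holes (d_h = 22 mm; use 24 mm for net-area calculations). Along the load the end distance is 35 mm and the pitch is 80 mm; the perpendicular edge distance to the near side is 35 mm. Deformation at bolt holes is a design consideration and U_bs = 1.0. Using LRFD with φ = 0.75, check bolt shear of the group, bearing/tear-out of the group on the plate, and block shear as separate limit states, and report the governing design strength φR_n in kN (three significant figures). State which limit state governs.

553 kN (bolt shear governs)

Bolt shear: A_b = π·20²/4 = 314.2 mm²; R_n = 469 × 314.2 × 5 × 1 / 1000 = 736.7 kN → 0.75 × 736.7 = 553 kN.
Bearing: edge l_c = 24, r_n = 188.9 kN; interior l_c = 58, r_n = 314.9 kN; R_n = 188.9 + 4·314.9 = 1448 kN → 1090 kN.
Block shear: A_gv = 5680, A_nv = 3952, A_nt = 368 mm²; R_n = min(0.6F_uA_nv, 0.6F_yA_gv) + U_bs·F_u·A_nt = 1088 kN → 816 kN.
Bolt shear governs: 553 kN.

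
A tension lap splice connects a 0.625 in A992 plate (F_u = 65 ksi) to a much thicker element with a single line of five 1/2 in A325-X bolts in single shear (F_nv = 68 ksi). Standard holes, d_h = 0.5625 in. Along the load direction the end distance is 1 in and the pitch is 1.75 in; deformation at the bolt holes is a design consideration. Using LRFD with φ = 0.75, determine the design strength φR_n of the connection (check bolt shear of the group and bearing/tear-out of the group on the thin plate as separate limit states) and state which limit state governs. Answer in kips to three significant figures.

50.1 kips (bolt shear governs)

Bolt shear: A_b = π·0.5²/4 = 0.1963 in²; R_n = 68 × 0.1963 × 5 × 1 = 66.76 kips → 0.75 × 66.76 = 50.1 kips.
Bearing (1.2 l_c t F_u ≤ 2.4 d t F_u): upper limit = 2.4·0.5·0.625·65 = 48.75 kips.
  Edge l_c = 1 − 0.5625/2 = 0.7188 → r_n = 35.04 kips; interior l_c = 1.75 − 0.5625 = 1.188 → r_n = 48.75 kips.
  R_n,bearing = 1·35.04 + 4·48.75 = 230 kips → 0.75 × 230 = 173 kips.
Bolt shear governs: 50.1 kips.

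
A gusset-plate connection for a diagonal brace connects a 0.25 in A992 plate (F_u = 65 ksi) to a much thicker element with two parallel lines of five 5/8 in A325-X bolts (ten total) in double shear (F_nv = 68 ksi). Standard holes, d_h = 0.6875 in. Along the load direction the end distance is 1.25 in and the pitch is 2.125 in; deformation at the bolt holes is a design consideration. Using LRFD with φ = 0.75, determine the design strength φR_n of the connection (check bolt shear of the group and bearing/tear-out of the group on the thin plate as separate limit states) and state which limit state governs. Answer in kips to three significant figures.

Bolt shear: A_b = π·0.625²/4 = 0.3068 in²; R_n = 68 × 0.3068 × 10 × 2 = 417.2 kips → 0.75 × 417.2 = 313 kips.
Bearing (1.2 l_c t F_u ≤ 2.4 d t F_u): upper limit = 2.4·0.625·0.25·65 = 24.38 kips.
  Edge l_c = 1.25 − 0.6875/2 = 0.9062 → r_n = 17.67 kips; interior l_c = 2.125 − 0.6875 = 1.438 → r_n = 24.38 kips.
  R_n,bearing = 2·17.67 + 8·24.38 = 230.3 kips → 0.75 × 230.3 = 173 kips.
Bearing governs: 173 kips.

173 kips (bearing governs)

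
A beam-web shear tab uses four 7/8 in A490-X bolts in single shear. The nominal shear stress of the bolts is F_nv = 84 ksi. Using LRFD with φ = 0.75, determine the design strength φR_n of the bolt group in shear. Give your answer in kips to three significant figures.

A_b = π × 0.875² / 4 = 0.6013 in².
R_n = F_nv · A_b · n · n_s = 84 × 0.6013 × 4 × 1 = 202 kips.
Design strength φR_n = 0.75 × 202 = 152 kips.

152 kips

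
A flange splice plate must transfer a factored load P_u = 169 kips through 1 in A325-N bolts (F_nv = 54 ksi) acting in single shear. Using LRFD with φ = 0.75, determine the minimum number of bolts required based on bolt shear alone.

A_b = π·1²/4 = 0.7854 in².
Per-bolt design strength φR_n = 0.75 × 54 × 0.7854 × 1 = 31.81 kips.
n ≥ 169 / 31.81 = 5.313 → use 6 bolts.

6 bolts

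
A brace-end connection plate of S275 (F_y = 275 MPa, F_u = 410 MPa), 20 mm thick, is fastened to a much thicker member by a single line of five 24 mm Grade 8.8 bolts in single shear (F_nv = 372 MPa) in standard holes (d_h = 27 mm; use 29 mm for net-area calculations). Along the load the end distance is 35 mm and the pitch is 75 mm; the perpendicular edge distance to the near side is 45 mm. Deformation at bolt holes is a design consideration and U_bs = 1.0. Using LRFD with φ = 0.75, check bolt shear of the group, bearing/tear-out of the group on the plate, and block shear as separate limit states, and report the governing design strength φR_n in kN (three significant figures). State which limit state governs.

631 kN (bolt shear governs)

Bolt shear: A_b = π·24²/4 = 452.4 mm²; R_n = 372 × 452.4 × 5 × 1 / 1000 = 841.4 kN → 0.75 × 841.4 = 631 kN.
Bearing: edge l_c = 21.5, r_n = 211.6 kN; interior l_c = 48, r_n = 472.3 kN; R_n = 211.6 + 4·472.3 = 2101 kN → 1580 kN.
Block shear: A_gv = 6700, A_nv = 4090, A_nt = 610 mm²; R_n = min(0.6F_uA_nv, 0.6F_yA_gv) + U_bs·F_u·A_nt = 1256 kN → 942 kN.
Bolt shear governs: 631 kN.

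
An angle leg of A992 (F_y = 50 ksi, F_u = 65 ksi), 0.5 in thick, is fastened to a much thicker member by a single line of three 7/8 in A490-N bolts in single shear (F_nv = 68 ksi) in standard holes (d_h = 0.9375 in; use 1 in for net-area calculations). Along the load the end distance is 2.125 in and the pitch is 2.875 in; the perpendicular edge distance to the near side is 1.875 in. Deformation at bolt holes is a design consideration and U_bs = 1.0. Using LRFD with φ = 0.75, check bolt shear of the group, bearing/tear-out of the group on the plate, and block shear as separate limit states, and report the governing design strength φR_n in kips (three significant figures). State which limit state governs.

Bolt shear: A_b = π·0.875²/4 = 0.6013 in²; R_n = 68 × 0.6013 × 3 × 1 = 122.7 kips → 0.75 × 122.7 = 92 kips.
Bearing: edge l_c = 1.656, r_n = 64.59 kips; interior l_c = 1.938, r_n = 68.25 kips; R_n = 64.59 + 2·68.25 = 201.1 kips → 151 kips.
Block shear: A_gv = 3.938, A_nv = 2.688, A_nt = 0.6875 in²; R_n = min(0.6F_uA_nv, 0.6F_yA_gv) + U_bs·F_u·A_nt = 149.5 kips → 112 kips.
Bolt shear governs: 92 kips.

92 kips (bolt shear governs)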